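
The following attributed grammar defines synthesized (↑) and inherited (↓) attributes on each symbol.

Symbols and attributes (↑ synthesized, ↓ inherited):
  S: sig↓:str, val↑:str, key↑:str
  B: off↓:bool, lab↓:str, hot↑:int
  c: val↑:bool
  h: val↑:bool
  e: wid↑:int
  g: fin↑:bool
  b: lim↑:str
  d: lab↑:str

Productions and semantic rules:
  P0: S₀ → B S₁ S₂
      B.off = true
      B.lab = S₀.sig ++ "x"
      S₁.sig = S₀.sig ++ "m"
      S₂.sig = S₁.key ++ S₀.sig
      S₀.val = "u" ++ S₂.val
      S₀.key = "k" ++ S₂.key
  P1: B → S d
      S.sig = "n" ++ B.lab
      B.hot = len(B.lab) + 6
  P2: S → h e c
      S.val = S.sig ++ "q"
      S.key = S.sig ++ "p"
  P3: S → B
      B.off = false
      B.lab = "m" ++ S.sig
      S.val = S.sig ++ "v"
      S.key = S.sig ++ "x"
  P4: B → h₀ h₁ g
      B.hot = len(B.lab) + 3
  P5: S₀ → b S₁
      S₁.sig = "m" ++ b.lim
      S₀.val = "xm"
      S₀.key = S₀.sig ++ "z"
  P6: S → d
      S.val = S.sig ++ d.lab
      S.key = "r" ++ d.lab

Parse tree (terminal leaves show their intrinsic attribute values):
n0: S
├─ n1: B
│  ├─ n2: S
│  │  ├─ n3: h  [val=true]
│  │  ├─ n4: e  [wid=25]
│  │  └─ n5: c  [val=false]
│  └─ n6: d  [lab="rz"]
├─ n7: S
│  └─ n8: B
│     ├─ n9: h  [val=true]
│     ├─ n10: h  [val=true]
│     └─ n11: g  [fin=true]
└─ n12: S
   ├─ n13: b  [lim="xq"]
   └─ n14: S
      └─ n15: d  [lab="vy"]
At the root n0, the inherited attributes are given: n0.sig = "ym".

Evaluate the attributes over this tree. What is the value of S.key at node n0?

"kymmxymz"

1. n0.sig = "ym"  [given at root]
2. n1.off = true  [true]
3. n1.lab = "ymx"  [S₀.sig ++ "x"]
4. n2.sig = "nymx"  ["n" ++ B.lab]
5. n3.val = true  [terminal]
6. n4.wid = 25  [terminal]
7. n5.val = false  [terminal]
8. n2.val = "nymxq"  [S.sig ++ "q"]
9. n2.key = "nymxp"  [S.sig ++ "p"]
10. n6.lab = "rz"  [terminal]
11. n1.hot = 9  [len(B.lab) + 6]
12. n7.sig = "ymm"  [S₀.sig ++ "m"]
13. n8.off = false  [false]
14. n8.lab = "mymm"  ["m" ++ S.sig]
15. n9.val = true  [terminal]
16. n10.val = true  [terminal]
17. n11.fin = true  [terminal]
18. n8.hot = 7  [len(B.lab) + 3]
19. n7.val = "ymmv"  [S.sig ++ "v"]
20. n7.key = "ymmx"  [S.sig ++ "x"]
21. n12.sig = "ymmxym"  [S₁.key ++ S₀.sig]
22. n13.lim = "xq"  [terminal]
23. n14.sig = "mxq"  ["m" ++ b.lim]
24. n15.lab = "vy"  [terminal]
25. n14.val = "mxqvy"  [S.sig ++ d.lab]
26. n14.key = "rvy"  ["r" ++ d.lab]
27. n12.val = "xm"  ["xm"]
28. n12.key = "ymmxymz"  [S₀.sig ++ "z"]
29. n0.val = "uxm"  ["u" ++ S₂.val]
30. n0.key = "kymmxymz"  ["k" ++ S₂.key]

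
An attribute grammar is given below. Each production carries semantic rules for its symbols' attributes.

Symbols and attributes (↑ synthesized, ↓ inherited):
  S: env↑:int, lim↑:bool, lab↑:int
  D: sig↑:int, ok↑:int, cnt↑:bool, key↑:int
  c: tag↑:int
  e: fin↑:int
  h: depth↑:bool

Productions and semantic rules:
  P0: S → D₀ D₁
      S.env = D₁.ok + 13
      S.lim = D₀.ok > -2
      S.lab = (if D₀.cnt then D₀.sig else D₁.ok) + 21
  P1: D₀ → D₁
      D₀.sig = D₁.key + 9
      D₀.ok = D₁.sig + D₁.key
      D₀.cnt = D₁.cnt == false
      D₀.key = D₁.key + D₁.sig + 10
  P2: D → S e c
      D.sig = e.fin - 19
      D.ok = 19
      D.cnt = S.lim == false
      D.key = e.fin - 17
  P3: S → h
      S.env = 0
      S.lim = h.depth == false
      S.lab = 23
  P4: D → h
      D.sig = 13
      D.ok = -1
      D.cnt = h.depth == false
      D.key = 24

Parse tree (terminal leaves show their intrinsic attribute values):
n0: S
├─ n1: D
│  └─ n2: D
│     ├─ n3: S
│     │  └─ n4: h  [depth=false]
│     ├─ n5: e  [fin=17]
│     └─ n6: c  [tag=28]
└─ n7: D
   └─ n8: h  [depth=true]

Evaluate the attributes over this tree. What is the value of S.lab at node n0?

1. n4.depth = false  [terminal]
2. n3.env = 0  [0]
3. n3.lim = true  [h.depth == false]
4. n3.lab = 23  [23]
5. n5.fin = 17  [terminal]
6. n6.tag = 28  [terminal]
7. n2.sig = -2  [e.fin - 19]
8. n2.ok = 19  [19]
9. n2.cnt = false  [S.lim == false]
10. n2.key = 0  [e.fin - 17]
11. n1.sig = 9  [D₁.key + 9]
12. n1.ok = -2  [D₁.sig + D₁.key]
13. n1.cnt = true  [D₁.cnt == false]
14. n1.key = 8  [D₁.key + D₁.sig + 10]
15. n8.depth = true  [terminal]
16. n7.sig = 13  [13]
17. n7.ok = -1  [-1]
18. n7.cnt = false  [h.depth == false]
19. n7.key = 24  [24]
20. n0.env = 12  [D₁.ok + 13]
21. n0.lim = false  [D₀.ok > -2]
22. n0.lab = 30  [(if D₀.cnt then D₀.sig else D₁.ok) + 21]

30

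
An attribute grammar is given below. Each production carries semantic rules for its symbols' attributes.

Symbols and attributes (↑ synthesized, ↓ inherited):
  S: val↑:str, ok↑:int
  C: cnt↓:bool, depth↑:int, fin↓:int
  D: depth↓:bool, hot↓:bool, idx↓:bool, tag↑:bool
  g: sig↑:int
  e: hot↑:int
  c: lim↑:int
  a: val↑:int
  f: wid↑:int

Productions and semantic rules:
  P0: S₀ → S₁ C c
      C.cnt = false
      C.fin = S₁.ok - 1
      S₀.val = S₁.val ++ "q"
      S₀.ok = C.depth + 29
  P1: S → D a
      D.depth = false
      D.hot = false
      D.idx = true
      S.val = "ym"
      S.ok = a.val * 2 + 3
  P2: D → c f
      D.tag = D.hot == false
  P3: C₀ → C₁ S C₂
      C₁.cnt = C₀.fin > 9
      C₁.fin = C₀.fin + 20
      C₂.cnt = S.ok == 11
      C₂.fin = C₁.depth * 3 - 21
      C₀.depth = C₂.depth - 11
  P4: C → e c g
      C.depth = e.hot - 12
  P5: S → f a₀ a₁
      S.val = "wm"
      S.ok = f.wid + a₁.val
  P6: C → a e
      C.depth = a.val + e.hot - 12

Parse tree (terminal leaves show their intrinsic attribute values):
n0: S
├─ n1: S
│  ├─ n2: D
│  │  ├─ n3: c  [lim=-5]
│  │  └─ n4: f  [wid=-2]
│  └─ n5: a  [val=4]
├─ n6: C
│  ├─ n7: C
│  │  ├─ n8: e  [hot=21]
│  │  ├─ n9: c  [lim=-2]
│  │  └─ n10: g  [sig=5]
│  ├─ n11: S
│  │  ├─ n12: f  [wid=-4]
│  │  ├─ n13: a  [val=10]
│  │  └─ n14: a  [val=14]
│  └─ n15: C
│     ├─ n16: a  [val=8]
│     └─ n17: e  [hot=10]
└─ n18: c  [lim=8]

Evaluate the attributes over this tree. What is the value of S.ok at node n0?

1. n2.depth = false  [false]
2. n2.hot = false  [false]
3. n2.idx = true  [true]
4. n3.lim = -5  [terminal]
5. n4.wid = -2  [terminal]
6. n2.tag = true  [D.hot == false]
7. n5.val = 4  [terminal]
8. n1.val = "ym"  ["ym"]
9. n1.ok = 11  [a.val * 2 + 3]
10. n6.cnt = false  [false]
11. n6.fin = 10  [S₁.ok - 1]
12. n7.cnt = true  [C₀.fin > 9]
13. n7.fin = 30  [C₀.fin + 20]
14. n8.hot = 21  [terminal]
15. n9.lim = -2  [terminal]
16. n10.sig = 5  [terminal]
17. n7.depth = 9  [e.hot - 12]
18. n12.wid = -4  [terminal]
19. n13.val = 10  [terminal]
20. n14.val = 14  [terminal]
21. n11.val = "wm"  ["wm"]
22. n11.ok = 10  [f.wid + a₁.val]
23. n15.cnt = false  [S.ok == 11]
24. n15.fin = 6  [C₁.depth * 3 - 21]
25. n16.val = 8  [terminal]
26. n17.hot = 10  [terminal]
27. n15.depth = 6  [a.val + e.hot - 12]
28. n6.depth = -5  [C₂.depth - 11]
29. n18.lim = 8  [terminal]
30. n0.val = "ymq"  [S₁.val ++ "q"]
31. n0.ok = 24  [C.depth + 29]

24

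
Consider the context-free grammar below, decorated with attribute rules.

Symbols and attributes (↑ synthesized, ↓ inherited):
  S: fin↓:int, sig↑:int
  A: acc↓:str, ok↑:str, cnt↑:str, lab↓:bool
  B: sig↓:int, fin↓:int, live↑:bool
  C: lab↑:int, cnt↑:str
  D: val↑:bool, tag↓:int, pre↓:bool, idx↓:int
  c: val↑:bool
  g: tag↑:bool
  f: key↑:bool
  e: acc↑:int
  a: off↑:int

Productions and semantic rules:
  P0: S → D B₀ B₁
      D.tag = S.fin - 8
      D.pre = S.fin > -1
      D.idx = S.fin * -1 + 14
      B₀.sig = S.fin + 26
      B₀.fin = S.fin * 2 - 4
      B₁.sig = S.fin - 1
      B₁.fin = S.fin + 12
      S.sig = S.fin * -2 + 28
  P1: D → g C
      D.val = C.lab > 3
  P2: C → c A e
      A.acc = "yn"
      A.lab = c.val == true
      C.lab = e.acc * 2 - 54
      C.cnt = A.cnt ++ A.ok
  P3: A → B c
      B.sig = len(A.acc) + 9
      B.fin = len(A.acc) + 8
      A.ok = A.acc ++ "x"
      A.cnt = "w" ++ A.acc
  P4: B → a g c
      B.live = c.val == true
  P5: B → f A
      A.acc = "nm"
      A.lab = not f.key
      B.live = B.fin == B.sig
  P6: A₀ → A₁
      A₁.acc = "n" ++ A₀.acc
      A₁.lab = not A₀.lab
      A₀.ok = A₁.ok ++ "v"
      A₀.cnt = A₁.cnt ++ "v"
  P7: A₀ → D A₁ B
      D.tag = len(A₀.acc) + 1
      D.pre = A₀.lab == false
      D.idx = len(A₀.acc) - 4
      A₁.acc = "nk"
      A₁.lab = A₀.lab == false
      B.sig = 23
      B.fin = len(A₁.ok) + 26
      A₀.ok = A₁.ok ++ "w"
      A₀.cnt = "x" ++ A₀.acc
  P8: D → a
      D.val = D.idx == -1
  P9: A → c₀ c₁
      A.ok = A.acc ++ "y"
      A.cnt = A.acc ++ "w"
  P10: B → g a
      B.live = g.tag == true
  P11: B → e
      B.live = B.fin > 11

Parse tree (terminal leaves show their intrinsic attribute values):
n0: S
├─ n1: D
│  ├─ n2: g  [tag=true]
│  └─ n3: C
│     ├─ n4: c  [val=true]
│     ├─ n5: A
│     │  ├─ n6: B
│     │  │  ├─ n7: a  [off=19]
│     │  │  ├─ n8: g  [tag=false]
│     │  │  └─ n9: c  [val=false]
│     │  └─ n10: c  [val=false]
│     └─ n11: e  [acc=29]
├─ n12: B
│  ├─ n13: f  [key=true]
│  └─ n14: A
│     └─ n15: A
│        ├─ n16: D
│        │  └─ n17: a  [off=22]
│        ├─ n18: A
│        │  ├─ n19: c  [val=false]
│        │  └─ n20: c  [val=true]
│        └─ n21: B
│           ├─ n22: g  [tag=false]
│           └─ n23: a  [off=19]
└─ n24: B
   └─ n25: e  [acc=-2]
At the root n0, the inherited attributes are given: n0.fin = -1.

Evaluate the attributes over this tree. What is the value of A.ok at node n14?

1. n0.fin = -1  [given at root]
2. n1.tag = -9  [S.fin - 8]
3. n1.pre = false  [S.fin > -1]
4. n1.idx = 15  [S.fin * -1 + 14]
5. n2.tag = true  [terminal]
6. n4.val = true  [terminal]
7. n5.acc = "yn"  ["yn"]
8. n5.lab = true  [c.val == true]
9. n6.sig = 11  [len(A.acc) + 9]
10. n6.fin = 10  [len(A.acc) + 8]
11. n7.off = 19  [terminal]
12. n8.tag = false  [terminal]
13. n9.val = false  [terminal]
14. n6.live = false  [c.val == true]
15. n10.val = false  [terminal]
16. n5.ok = "ynx"  [A.acc ++ "x"]
17. n5.cnt = "wyn"  ["w" ++ A.acc]
18. n11.acc = 29  [terminal]
19. n3.lab = 4  [e.acc * 2 - 54]
20. n3.cnt = "wynynx"  [A.cnt ++ A.ok]
21. n1.val = true  [C.lab > 3]
22. n12.sig = 25  [S.fin + 26]
23. n12.fin = -6  [S.fin * 2 - 4]
24. n13.key = true  [terminal]
25. n14.acc = "nm"  ["nm"]
26. n14.lab = false  [not f.key]
27. n15.acc = "nnm"  ["n" ++ A₀.acc]
28. n15.lab = true  [not A₀.lab]
29. n16.tag = 4  [len(A₀.acc) + 1]
30. n16.pre = false  [A₀.lab == false]
31. n16.idx = -1  [len(A₀.acc) - 4]
32. n17.off = 22  [terminal]
33. n16.val = true  [D.idx == -1]
34. n18.acc = "nk"  ["nk"]
35. n18.lab = false  [A₀.lab == false]
36. n19.val = false  [terminal]
37. n20.val = true  [terminal]
38. n18.ok = "nky"  [A.acc ++ "y"]
39. n18.cnt = "nkw"  [A.acc ++ "w"]
40. n21.sig = 23  [23]
41. n21.fin = 29  [len(A₁.ok) + 26]
42. n22.tag = false  [terminal]
43. n23.off = 19  [terminal]
44. n21.live = false  [g.tag == true]
45. n15.ok = "nkyw"  [A₁.ok ++ "w"]
46. n15.cnt = "xnnm"  ["x" ++ A₀.acc]
47. n14.ok = "nkywv"  [A₁.ok ++ "v"]
48. n14.cnt = "xnnmv"  [A₁.cnt ++ "v"]
49. n12.live = false  [B.fin == B.sig]
50. n24.sig = -2  [S.fin - 1]
51. n24.fin = 11  [S.fin + 12]
52. n25.acc = -2  [terminal]
53. n24.live = false  [B.fin > 11]
54. n0.sig = 30  [S.fin * -2 + 28]

"nkywv"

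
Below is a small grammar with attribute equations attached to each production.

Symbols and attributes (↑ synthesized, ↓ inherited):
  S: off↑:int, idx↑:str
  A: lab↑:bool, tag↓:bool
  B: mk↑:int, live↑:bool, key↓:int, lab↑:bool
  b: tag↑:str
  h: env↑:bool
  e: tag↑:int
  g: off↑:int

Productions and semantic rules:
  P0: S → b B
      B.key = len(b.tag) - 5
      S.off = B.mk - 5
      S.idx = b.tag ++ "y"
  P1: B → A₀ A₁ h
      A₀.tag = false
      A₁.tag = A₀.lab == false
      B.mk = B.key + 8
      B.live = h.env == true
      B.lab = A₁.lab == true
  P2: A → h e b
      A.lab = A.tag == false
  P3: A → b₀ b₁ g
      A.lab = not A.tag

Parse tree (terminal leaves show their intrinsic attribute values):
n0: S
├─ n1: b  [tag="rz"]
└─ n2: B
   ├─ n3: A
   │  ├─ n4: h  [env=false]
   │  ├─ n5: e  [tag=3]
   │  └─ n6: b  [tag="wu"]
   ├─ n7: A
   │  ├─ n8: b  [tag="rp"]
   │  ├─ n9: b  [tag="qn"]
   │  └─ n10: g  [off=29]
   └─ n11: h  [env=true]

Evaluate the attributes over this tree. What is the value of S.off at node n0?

0

1. n1.tag = "rz"  [terminal]
2. n2.key = -3  [len(b.tag) - 5]
3. n3.tag = false  [false]
4. n4.env = false  [terminal]
5. n5.tag = 3  [terminal]
6. n6.tag = "wu"  [terminal]
7. n3.lab = true  [A.tag == false]
8. n7.tag = false  [A₀.lab == false]
9. n8.tag = "rp"  [terminal]
10. n9.tag = "qn"  [terminal]
11. n10.off = 29  [terminal]
12. n7.lab = true  [not A.tag]
13. n11.env = true  [terminal]
14. n2.mk = 5  [B.key + 8]
15. n2.live = true  [h.env == true]
16. n2.lab = true  [A₁.lab == true]
17. n0.off = 0  [B.mk - 5]
18. n0.idx = "rzy"  [b.tag ++ "y"]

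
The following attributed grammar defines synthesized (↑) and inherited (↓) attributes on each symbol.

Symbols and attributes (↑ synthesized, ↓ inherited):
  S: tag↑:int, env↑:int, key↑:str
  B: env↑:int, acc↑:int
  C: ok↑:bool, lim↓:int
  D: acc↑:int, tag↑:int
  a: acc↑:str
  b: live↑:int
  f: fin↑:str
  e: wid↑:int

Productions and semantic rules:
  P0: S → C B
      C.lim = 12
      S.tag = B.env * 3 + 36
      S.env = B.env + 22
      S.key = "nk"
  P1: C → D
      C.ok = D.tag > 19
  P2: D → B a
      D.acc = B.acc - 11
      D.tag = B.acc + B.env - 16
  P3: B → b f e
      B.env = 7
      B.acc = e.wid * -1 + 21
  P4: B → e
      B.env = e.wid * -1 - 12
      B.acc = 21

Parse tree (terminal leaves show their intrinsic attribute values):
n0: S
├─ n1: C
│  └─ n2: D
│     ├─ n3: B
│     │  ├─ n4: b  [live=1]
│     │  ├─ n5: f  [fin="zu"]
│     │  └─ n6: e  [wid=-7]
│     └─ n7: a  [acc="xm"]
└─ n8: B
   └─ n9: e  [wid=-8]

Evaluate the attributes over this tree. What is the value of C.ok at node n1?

1. n1.lim = 12  [12]
2. n4.live = 1  [terminal]
3. n5.fin = "zu"  [terminal]
4. n6.wid = -7  [terminal]
5. n3.env = 7  [7]
6. n3.acc = 28  [e.wid * -1 + 21]
7. n7.acc = "xm"  [terminal]
8. n2.acc = 17  [B.acc - 11]
9. n2.tag = 19  [B.acc + B.env - 16]
10. n1.ok = false  [D.tag > 19]
11. n9.wid = -8  [terminal]
12. n8.env = -4  [e.wid * -1 - 12]
13. n8.acc = 21  [21]
14. n0.tag = 24  [B.env * 3 + 36]
15. n0.env = 18  [B.env + 22]
16. n0.key = "nk"  ["nk"]

false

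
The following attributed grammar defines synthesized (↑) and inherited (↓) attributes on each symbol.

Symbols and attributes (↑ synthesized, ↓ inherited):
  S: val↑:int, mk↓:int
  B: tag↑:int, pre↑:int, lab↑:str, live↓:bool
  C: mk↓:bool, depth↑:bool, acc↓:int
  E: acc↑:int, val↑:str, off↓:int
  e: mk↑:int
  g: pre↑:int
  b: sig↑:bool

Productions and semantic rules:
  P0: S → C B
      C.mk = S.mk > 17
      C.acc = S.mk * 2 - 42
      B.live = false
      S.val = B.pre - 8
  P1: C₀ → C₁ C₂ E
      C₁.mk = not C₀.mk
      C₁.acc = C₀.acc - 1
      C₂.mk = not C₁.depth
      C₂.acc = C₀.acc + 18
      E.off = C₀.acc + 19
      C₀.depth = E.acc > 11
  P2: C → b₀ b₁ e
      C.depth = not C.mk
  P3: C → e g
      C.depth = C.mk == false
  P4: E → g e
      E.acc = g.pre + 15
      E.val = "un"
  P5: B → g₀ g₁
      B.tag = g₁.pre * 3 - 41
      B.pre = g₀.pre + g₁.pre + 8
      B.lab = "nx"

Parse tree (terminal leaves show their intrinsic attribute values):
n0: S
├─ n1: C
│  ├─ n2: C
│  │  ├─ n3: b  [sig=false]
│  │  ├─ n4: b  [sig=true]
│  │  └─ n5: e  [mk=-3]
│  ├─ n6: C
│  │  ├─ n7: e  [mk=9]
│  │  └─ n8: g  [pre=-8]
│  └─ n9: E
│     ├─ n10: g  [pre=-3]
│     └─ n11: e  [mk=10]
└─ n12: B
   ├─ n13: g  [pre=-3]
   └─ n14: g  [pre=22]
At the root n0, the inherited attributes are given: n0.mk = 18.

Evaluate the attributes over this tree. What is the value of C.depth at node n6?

true

1. n0.mk = 18  [given at root]
2. n1.mk = true  [S.mk > 17]
3. n1.acc = -6  [S.mk * 2 - 42]
4. n2.mk = false  [not C₀.mk]
5. n2.acc = -7  [C₀.acc - 1]
6. n3.sig = false  [terminal]
7. n4.sig = true  [terminal]
8. n5.mk = -3  [terminal]
9. n2.depth = true  [not C.mk]
10. n6.mk = false  [not C₁.depth]
11. n6.acc = 12  [C₀.acc + 18]
12. n7.mk = 9  [terminal]
13. n8.pre = -8  [terminal]
14. n6.depth = true  [C.mk == false]
15. n9.off = 13  [C₀.acc + 19]
16. n10.pre = -3  [terminal]
17. n11.mk = 10  [terminal]
18. n9.acc = 12  [g.pre + 15]
19. n9.val = "un"  ["un"]
20. n1.depth = true  [E.acc > 11]
21. n12.live = false  [false]
22. n13.pre = -3  [terminal]
23. n14.pre = 22  [terminal]
24. n12.tag = 25  [g₁.pre * 3 - 41]
25. n12.pre = 27  [g₀.pre + g₁.pre + 8]
26. n12.lab = "nx"  ["nx"]
27. n0.val = 19  [B.pre - 8]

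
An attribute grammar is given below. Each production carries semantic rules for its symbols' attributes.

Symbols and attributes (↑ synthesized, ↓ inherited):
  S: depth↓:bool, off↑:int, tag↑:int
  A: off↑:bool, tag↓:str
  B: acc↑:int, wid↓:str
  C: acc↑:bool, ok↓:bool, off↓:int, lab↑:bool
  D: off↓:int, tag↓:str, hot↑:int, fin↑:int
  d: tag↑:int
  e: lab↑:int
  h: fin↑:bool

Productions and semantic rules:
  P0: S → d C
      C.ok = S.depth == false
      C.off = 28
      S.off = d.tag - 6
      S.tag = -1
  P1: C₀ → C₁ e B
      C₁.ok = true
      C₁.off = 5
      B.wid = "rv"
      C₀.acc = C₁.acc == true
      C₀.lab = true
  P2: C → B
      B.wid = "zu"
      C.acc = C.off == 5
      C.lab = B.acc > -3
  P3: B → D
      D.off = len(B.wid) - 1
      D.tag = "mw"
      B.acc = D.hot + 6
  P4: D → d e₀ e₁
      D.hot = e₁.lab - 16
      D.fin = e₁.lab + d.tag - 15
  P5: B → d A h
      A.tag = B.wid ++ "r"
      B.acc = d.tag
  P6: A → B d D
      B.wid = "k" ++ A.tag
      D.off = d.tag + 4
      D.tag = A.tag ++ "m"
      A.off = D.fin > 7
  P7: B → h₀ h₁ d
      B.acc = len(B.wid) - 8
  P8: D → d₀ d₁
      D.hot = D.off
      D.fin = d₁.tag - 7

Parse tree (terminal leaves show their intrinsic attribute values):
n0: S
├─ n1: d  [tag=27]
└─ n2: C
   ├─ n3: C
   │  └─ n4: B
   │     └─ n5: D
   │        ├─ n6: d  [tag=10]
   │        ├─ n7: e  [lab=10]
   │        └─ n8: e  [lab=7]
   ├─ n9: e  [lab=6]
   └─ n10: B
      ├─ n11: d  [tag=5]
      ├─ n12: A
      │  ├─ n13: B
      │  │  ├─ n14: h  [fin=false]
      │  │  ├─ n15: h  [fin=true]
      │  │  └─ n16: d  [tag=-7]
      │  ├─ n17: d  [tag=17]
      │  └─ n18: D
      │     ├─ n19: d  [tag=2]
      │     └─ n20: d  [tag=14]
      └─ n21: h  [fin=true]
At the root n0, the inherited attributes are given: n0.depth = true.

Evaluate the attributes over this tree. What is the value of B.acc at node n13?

1. n0.depth = true  [given at root]
2. n1.tag = 27  [terminal]
3. n2.ok = false  [S.depth == false]
4. n2.off = 28  [28]
5. n3.ok = true  [true]
6. n3.off = 5  [5]
7. n4.wid = "zu"  ["zu"]
8. n5.off = 1  [len(B.wid) - 1]
9. n5.tag = "mw"  ["mw"]
10. n6.tag = 10  [terminal]
11. n7.lab = 10  [terminal]
12. n8.lab = 7  [terminal]
13. n5.hot = -9  [e₁.lab - 16]
14. n5.fin = 2  [e₁.lab + d.tag - 15]
15. n4.acc = -3  [D.hot + 6]
16. n3.acc = true  [C.off == 5]
17. n3.lab = false  [B.acc > -3]
18. n9.lab = 6  [terminal]
19. n10.wid = "rv"  ["rv"]
20. n11.tag = 5  [terminal]
21. n12.tag = "rvr"  [B.wid ++ "r"]
22. n13.wid = "krvr"  ["k" ++ A.tag]
23. n14.fin = false  [terminal]
24. n15.fin = true  [terminal]
25. n16.tag = -7  [terminal]
26. n13.acc = -4  [len(B.wid) - 8]
27. n17.tag = 17  [terminal]
28. n18.off = 21  [d.tag + 4]
29. n18.tag = "rvrm"  [A.tag ++ "m"]
30. n19.tag = 2  [terminal]
31. n20.tag = 14  [terminal]
32. n18.hot = 21  [D.off]
33. n18.fin = 7  [d₁.tag - 7]
34. n12.off = false  [D.fin > 7]
35. n21.fin = true  [terminal]
36. n10.acc = 5  [d.tag]
37. n2.acc = true  [C₁.acc == true]
38. n2.lab = true  [true]
39. n0.off = 21  [d.tag - 6]
40. n0.tag = -1  [-1]

-4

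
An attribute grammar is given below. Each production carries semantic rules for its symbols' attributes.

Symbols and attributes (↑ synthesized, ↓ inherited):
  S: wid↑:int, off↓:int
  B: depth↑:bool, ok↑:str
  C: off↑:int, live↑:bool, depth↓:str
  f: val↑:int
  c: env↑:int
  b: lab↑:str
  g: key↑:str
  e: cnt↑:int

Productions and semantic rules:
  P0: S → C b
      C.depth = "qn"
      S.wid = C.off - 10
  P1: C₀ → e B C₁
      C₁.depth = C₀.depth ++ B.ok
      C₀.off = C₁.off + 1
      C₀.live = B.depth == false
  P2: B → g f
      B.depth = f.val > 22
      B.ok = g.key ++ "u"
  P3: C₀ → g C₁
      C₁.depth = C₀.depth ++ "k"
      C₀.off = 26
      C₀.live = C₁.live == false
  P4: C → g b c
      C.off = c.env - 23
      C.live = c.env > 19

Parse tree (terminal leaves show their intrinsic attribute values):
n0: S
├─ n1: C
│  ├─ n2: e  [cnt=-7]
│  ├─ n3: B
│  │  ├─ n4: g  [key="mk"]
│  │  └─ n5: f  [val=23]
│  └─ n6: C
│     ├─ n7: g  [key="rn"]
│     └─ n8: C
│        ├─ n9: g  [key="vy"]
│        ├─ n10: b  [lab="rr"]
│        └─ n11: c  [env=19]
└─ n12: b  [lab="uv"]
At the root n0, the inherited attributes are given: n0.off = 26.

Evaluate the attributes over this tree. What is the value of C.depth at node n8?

1. n0.off = 26  [given at root]
2. n1.depth = "qn"  ["qn"]
3. n2.cnt = -7  [terminal]
4. n4.key = "mk"  [terminal]
5. n5.val = 23  [terminal]
6. n3.depth = true  [f.val > 22]
7. n3.ok = "mku"  [g.key ++ "u"]
8. n6.depth = "qnmku"  [C₀.depth ++ B.ok]
9. n7.key = "rn"  [terminal]
10. n8.depth = "qnmkuk"  [C₀.depth ++ "k"]
11. n9.key = "vy"  [terminal]
12. n10.lab = "rr"  [terminal]
13. n11.env = 19  [terminal]
14. n8.off = -4  [c.env - 23]
15. n8.live = false  [c.env > 19]
16. n6.off = 26  [26]
17. n6.live = true  [C₁.live == false]
18. n1.off = 27  [C₁.off + 1]
19. n1.live = false  [B.depth == false]
20. n12.lab = "uv"  [terminal]
21. n0.wid = 17  [C.off - 10]

"qnmkuk"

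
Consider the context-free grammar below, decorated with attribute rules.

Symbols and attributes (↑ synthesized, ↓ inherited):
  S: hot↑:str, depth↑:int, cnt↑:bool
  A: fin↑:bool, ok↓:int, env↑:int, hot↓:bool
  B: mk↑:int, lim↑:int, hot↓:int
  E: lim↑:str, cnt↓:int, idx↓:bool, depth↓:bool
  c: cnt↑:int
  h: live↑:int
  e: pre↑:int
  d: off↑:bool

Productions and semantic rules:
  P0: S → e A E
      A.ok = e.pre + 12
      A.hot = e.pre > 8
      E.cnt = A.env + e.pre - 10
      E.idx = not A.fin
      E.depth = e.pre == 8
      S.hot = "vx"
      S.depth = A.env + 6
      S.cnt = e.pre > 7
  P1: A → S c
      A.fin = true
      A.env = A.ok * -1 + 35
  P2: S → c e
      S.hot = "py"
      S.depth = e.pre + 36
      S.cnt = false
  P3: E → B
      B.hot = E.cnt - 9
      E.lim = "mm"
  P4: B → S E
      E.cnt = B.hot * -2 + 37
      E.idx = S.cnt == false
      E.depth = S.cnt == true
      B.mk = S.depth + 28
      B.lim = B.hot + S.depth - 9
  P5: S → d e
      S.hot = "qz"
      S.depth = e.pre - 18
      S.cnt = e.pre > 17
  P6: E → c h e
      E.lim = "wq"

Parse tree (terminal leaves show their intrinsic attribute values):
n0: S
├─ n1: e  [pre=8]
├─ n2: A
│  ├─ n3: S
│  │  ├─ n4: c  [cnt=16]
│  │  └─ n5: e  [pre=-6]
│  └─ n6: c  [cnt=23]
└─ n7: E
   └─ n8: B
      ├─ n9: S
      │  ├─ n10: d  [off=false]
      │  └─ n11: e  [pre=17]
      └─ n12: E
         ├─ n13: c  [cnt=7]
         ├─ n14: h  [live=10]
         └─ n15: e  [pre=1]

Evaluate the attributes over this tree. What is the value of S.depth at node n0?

21

1. n1.pre = 8  [terminal]
2. n2.ok = 20  [e.pre + 12]
3. n2.hot = false  [e.pre > 8]
4. n4.cnt = 16  [terminal]
5. n5.pre = -6  [terminal]
6. n3.hot = "py"  ["py"]
7. n3.depth = 30  [e.pre + 36]
8. n3.cnt = false  [false]
9. n6.cnt = 23  [terminal]
10. n2.fin = true  [true]
11. n2.env = 15  [A.ok * -1 + 35]
12. n7.cnt = 13  [A.env + e.pre - 10]
13. n7.idx = false  [not A.fin]
14. n7.depth = true  [e.pre == 8]
15. n8.hot = 4  [E.cnt - 9]
16. n10.off = false  [terminal]
17. n11.pre = 17  [terminal]
18. n9.hot = "qz"  ["qz"]
19. n9.depth = -1  [e.pre - 18]
20. n9.cnt = false  [e.pre > 17]
21. n12.cnt = 29  [B.hot * -2 + 37]
22. n12.idx = true  [S.cnt == false]
23. n12.depth = false  [S.cnt == true]
24. n13.cnt = 7  [terminal]
25. n14.live = 10  [terminal]
26. n15.pre = 1  [terminal]
27. n12.lim = "wq"  ["wq"]
28. n8.mk = 27  [S.depth + 28]
29. n8.lim = -6  [B.hot + S.depth - 9]
30. n7.lim = "mm"  ["mm"]
31. n0.hot = "vx"  ["vx"]
32. n0.depth = 21  [A.env + 6]
33. n0.cnt = true  [e.pre > 7]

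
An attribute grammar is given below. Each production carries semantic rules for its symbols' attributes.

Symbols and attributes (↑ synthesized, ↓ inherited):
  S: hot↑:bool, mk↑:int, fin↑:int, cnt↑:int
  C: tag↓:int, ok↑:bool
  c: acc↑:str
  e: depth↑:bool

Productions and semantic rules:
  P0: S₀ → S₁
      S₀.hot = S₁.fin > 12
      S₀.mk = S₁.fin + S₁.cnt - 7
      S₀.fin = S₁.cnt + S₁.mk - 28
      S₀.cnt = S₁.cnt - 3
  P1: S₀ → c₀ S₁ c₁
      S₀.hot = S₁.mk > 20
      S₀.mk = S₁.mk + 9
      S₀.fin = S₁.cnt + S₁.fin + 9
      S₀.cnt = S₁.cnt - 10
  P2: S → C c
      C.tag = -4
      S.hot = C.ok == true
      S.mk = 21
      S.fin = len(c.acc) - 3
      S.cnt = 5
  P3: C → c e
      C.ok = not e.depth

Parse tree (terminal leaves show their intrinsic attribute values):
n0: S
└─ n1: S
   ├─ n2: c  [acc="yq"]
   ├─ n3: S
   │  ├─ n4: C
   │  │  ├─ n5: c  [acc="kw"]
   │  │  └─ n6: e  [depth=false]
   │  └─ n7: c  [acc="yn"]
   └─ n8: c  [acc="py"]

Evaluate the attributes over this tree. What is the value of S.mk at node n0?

1. n2.acc = "yq"  [terminal]
2. n4.tag = -4  [-4]
3. n5.acc = "kw"  [terminal]
4. n6.depth = false  [terminal]
5. n4.ok = true  [not e.depth]
6. n7.acc = "yn"  [terminal]
7. n3.hot = true  [C.ok == true]
8. n3.mk = 21  [21]
9. n3.fin = -1  [len(c.acc) - 3]
10. n3.cnt = 5  [5]
11. n8.acc = "py"  [terminal]
12. n1.hot = true  [S₁.mk > 20]
13. n1.mk = 30  [S₁.mk + 9]
14. n1.fin = 13  [S₁.cnt + S₁.fin + 9]
15. n1.cnt = -5  [S₁.cnt - 10]
16. n0.hot = true  [S₁.fin > 12]
17. n0.mk = 1  [S₁.fin + S₁.cnt - 7]
18. n0.fin = -3  [S₁.cnt + S₁.mk - 28]
19. n0.cnt = -8  [S₁.cnt - 3]

1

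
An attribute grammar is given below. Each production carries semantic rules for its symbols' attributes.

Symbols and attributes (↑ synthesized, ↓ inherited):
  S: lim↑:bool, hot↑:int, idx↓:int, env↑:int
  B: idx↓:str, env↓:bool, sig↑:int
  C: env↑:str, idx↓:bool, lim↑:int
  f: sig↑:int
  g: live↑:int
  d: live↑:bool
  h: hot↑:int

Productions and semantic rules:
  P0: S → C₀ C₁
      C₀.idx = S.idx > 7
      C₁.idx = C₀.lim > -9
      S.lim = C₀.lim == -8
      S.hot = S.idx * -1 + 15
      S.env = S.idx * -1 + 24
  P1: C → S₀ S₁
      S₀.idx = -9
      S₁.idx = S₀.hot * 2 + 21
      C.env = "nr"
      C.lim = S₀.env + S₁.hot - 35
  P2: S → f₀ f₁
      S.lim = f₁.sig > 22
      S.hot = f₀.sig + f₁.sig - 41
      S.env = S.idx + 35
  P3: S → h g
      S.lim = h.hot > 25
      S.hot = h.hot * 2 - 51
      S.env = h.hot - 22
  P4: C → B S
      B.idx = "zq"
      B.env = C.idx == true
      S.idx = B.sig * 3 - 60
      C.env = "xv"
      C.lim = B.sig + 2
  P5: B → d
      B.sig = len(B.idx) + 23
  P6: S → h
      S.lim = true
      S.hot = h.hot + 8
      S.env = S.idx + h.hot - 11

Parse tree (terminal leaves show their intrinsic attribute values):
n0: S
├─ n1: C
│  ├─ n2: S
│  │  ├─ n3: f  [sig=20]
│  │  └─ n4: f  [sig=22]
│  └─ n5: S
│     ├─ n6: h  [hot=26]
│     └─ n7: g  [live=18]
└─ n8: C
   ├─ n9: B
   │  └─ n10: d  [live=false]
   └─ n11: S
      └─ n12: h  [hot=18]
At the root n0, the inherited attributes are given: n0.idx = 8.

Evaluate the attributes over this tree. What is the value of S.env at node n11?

1. n0.idx = 8  [given at root]
2. n1.idx = true  [S.idx > 7]
3. n2.idx = -9  [-9]
4. n3.sig = 20  [terminal]
5. n4.sig = 22  [terminal]
6. n2.lim = false  [f₁.sig > 22]
7. n2.hot = 1  [f₀.sig + f₁.sig - 41]
8. n2.env = 26  [S.idx + 35]
9. n5.idx = 23  [S₀.hot * 2 + 21]
10. n6.hot = 26  [terminal]
11. n7.live = 18  [terminal]
12. n5.lim = true  [h.hot > 25]
13. n5.hot = 1  [h.hot * 2 - 51]
14. n5.env = 4  [h.hot - 22]
15. n1.env = "nr"  ["nr"]
16. n1.lim = -8  [S₀.env + S₁.hot - 35]
17. n8.idx = true  [C₀.lim > -9]
18. n9.idx = "zq"  ["zq"]
19. n9.env = true  [C.idx == true]
20. n10.live = false  [terminal]
21. n9.sig = 25  [len(B.idx) + 23]
22. n11.idx = 15  [B.sig * 3 - 60]
23. n12.hot = 18  [terminal]
24. n11.lim = true  [true]
25. n11.hot = 26  [h.hot + 8]
26. n11.env = 22  [S.idx + h.hot - 11]
27. n8.env = "xv"  ["xv"]
28. n8.lim = 27  [B.sig + 2]
29. n0.lim = true  [C₀.lim == -8]
30. n0.hot = 7  [S.idx * -1 + 15]
31. n0.env = 16  [S.idx * -1 + 24]

22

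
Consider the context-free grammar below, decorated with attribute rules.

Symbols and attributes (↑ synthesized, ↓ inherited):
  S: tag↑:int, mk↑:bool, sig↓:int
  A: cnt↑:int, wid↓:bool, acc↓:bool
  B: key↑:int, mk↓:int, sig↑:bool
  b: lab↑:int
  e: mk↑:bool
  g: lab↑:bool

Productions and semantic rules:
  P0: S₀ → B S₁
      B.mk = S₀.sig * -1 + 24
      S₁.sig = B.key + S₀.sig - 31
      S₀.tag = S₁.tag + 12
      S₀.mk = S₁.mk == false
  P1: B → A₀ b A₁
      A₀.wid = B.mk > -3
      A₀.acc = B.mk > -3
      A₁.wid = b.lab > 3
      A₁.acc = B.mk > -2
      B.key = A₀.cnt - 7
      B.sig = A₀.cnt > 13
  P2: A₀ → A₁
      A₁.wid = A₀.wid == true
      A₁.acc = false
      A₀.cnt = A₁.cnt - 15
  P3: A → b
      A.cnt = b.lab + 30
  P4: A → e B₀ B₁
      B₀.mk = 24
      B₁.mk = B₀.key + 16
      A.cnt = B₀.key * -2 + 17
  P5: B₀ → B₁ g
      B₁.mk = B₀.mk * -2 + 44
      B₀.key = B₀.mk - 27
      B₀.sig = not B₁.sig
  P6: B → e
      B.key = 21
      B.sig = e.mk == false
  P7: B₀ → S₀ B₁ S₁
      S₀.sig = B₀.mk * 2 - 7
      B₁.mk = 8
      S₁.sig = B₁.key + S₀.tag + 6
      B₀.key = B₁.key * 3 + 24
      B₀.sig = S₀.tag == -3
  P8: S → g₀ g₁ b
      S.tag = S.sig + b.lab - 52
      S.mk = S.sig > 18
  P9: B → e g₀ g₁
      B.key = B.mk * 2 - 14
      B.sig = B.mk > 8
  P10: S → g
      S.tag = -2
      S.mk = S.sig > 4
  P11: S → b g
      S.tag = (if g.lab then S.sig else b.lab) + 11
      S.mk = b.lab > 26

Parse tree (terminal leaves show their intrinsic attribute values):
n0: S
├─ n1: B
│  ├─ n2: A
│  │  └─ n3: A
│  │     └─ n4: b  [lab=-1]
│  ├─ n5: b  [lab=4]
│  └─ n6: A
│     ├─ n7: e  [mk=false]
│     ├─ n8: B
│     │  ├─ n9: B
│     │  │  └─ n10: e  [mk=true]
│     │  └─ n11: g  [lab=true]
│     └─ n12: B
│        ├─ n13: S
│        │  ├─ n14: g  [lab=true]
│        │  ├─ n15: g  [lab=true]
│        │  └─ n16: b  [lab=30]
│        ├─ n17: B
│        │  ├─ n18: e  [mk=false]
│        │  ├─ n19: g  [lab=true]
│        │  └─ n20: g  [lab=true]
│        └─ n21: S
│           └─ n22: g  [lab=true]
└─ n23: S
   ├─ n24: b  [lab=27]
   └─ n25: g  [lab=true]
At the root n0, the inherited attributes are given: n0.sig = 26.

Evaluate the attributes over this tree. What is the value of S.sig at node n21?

5

1. n0.sig = 26  [given at root]
2. n1.mk = -2  [S₀.sig * -1 + 24]
3. n2.wid = true  [B.mk > -3]
4. n2.acc = true  [B.mk > -3]
5. n3.wid = true  [A₀.wid == true]
6. n3.acc = false  [false]
7. n4.lab = -1  [terminal]
8. n3.cnt = 29  [b.lab + 30]
9. n2.cnt = 14  [A₁.cnt - 15]
10. n5.lab = 4  [terminal]
11. n6.wid = true  [b.lab > 3]
12. n6.acc = false  [B.mk > -2]
13. n7.mk = false  [terminal]
14. n8.mk = 24  [24]
15. n9.mk = -4  [B₀.mk * -2 + 44]
16. n10.mk = true  [terminal]
17. n9.key = 21  [21]
18. n9.sig = false  [e.mk == false]
19. n11.lab = true  [terminal]
20. n8.key = -3  [B₀.mk - 27]
21. n8.sig = true  [not B₁.sig]
22. n12.mk = 13  [B₀.key + 16]
23. n13.sig = 19  [B₀.mk * 2 - 7]
24. n14.lab = true  [terminal]
25. n15.lab = true  [terminal]
26. n16.lab = 30  [terminal]
27. n13.tag = -3  [S.sig + b.lab - 52]
28. n13.mk = true  [S.sig > 18]
29. n17.mk = 8  [8]
30. n18.mk = false  [terminal]
31. n19.lab = true  [terminal]
32. n20.lab = true  [terminal]
33. n17.key = 2  [B.mk * 2 - 14]
34. n17.sig = false  [B.mk > 8]
35. n21.sig = 5  [B₁.key + S₀.tag + 6]
36. n22.lab = true  [terminal]
37. n21.tag = -2  [-2]
38. n21.mk = true  [S.sig > 4]
39. n12.key = 30  [B₁.key * 3 + 24]
40. n12.sig = true  [S₀.tag == -3]
41. n6.cnt = 23  [B₀.key * -2 + 17]
42. n1.key = 7  [A₀.cnt - 7]
43. n1.sig = true  [A₀.cnt > 13]
44. n23.sig = 2  [B.key + S₀.sig - 31]
45. n24.lab = 27  [terminal]
46. n25.lab = true  [terminal]
47. n23.tag = 13  [(if g.lab then S.sig else b.lab) + 11]
48. n23.mk = true  [b.lab > 26]
49. n0.tag = 25  [S₁.tag + 12]
50. n0.mk = false  [S₁.mk == false]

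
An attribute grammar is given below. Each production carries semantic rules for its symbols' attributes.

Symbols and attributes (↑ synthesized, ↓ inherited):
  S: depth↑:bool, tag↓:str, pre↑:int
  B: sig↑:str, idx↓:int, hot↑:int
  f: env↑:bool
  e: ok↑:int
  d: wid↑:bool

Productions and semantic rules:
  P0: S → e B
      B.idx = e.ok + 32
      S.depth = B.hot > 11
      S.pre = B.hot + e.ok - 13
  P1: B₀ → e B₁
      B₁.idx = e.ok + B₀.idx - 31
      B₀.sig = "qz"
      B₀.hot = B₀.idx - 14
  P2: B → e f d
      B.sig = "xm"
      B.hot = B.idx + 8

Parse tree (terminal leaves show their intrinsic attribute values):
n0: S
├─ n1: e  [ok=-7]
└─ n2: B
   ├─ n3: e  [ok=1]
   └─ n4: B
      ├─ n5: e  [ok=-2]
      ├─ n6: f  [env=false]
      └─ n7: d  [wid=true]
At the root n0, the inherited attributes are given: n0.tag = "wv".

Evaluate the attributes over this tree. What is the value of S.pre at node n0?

-9

1. n0.tag = "wv"  [given at root]
2. n1.ok = -7  [terminal]
3. n2.idx = 25  [e.ok + 32]
4. n3.ok = 1  [terminal]
5. n4.idx = -5  [e.ok + B₀.idx - 31]
6. n5.ok = -2  [terminal]
7. n6.env = false  [terminal]
8. n7.wid = true  [terminal]
9. n4.sig = "xm"  ["xm"]
10. n4.hot = 3  [B.idx + 8]
11. n2.sig = "qz"  ["qz"]
12. n2.hot = 11  [B₀.idx - 14]
13. n0.depth = false  [B.hot > 11]
14. n0.pre = -9  [B.hot + e.ok - 13]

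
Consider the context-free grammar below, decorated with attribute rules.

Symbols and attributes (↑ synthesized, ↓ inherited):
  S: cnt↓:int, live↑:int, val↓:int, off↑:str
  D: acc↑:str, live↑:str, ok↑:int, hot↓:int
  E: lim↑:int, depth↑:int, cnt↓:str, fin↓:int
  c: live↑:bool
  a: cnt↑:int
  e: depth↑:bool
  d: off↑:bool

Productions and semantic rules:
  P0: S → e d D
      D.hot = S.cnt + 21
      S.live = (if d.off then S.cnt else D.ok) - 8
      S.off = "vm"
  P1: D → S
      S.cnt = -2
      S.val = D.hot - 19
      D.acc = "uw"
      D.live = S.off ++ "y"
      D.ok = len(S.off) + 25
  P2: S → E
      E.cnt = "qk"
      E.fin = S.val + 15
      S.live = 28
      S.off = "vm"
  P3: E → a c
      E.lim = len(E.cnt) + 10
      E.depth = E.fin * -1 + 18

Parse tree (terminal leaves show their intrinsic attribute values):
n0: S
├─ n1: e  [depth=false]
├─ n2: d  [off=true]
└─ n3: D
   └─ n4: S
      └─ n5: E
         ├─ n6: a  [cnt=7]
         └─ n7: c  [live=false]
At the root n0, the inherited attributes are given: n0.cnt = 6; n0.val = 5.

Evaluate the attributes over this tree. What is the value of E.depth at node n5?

-5

1. n0.cnt = 6  [given at root]
2. n0.val = 5  [given at root]
3. n1.depth = false  [terminal]
4. n2.off = true  [terminal]
5. n3.hot = 27  [S.cnt + 21]
6. n4.cnt = -2  [-2]
7. n4.val = 8  [D.hot - 19]
8. n5.cnt = "qk"  ["qk"]
9. n5.fin = 23  [S.val + 15]
10. n6.cnt = 7  [terminal]
11. n7.live = false  [terminal]
12. n5.lim = 12  [len(E.cnt) + 10]
13. n5.depth = -5  [E.fin * -1 + 18]
14. n4.live = 28  [28]
15. n4.off = "vm"  ["vm"]
16. n3.acc = "uw"  ["uw"]
17. n3.live = "vmy"  [S.off ++ "y"]
18. n3.ok = 27  [len(S.off) + 25]
19. n0.live = -2  [(if d.off then S.cnt else D.ok) - 8]
20. n0.off = "vm"  ["vm"]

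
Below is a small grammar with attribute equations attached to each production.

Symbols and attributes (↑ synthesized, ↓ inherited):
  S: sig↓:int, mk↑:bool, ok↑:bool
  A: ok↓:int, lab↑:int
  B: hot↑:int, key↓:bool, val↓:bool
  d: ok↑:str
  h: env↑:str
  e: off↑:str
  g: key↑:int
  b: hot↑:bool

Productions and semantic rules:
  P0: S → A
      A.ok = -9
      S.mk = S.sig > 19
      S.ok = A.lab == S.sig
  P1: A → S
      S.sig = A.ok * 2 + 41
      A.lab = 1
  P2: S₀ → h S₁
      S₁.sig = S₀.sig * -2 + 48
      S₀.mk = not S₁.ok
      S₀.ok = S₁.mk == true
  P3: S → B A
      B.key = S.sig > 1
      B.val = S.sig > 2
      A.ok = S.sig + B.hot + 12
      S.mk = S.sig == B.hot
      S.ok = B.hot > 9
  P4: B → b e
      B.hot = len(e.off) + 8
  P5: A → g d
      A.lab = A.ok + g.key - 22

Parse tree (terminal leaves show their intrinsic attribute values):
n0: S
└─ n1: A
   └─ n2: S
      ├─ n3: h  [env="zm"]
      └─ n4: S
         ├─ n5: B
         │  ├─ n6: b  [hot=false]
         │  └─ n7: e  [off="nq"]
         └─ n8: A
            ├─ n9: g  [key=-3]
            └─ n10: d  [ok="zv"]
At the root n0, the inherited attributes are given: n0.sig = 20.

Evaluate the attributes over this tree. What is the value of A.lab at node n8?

1. n0.sig = 20  [given at root]
2. n1.ok = -9  [-9]
3. n2.sig = 23  [A.ok * 2 + 41]
4. n3.env = "zm"  [terminal]
5. n4.sig = 2  [S₀.sig * -2 + 48]
6. n5.key = true  [S.sig > 1]
7. n5.val = false  [S.sig > 2]
8. n6.hot = false  [terminal]
9. n7.off = "nq"  [terminal]
10. n5.hot = 10  [len(e.off) + 8]
11. n8.ok = 24  [S.sig + B.hot + 12]
12. n9.key = -3  [terminal]
13. n10.ok = "zv"  [terminal]
14. n8.lab = -1  [A.ok + g.key - 22]
15. n4.mk = false  [S.sig == B.hot]
16. n4.ok = true  [B.hot > 9]
17. n2.mk = false  [not S₁.ok]
18. n2.ok = false  [S₁.mk == true]
19. n1.lab = 1  [1]
20. n0.mk = true  [S.sig > 19]
21. n0.ok = false  [A.lab == S.sig]

-1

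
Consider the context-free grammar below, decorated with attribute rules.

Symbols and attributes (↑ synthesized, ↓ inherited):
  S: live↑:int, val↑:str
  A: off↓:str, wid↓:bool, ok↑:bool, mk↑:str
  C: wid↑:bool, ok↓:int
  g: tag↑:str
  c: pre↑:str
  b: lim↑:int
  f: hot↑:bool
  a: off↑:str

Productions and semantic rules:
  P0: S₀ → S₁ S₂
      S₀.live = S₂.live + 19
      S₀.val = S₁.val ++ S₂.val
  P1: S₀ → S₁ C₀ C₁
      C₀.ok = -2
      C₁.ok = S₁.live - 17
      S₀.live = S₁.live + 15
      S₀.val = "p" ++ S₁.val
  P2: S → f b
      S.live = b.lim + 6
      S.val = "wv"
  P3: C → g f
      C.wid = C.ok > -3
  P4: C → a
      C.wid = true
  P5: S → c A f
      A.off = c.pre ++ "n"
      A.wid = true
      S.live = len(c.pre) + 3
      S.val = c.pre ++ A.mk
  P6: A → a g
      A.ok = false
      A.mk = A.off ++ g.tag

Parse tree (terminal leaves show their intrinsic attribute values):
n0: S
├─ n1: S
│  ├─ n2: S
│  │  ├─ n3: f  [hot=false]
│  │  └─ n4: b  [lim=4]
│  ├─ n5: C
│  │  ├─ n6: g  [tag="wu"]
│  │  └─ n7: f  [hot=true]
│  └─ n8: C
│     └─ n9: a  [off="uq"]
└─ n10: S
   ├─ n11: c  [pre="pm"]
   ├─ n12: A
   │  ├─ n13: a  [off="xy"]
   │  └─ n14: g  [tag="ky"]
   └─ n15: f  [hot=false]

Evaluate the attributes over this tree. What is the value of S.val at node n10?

"pmpmnky"

1. n3.hot = false  [terminal]
2. n4.lim = 4  [terminal]
3. n2.live = 10  [b.lim + 6]
4. n2.val = "wv"  ["wv"]
5. n5.ok = -2  [-2]
6. n6.tag = "wu"  [terminal]
7. n7.hot = true  [terminal]
8. n5.wid = true  [C.ok > -3]
9. n8.ok = -7  [S₁.live - 17]
10. n9.off = "uq"  [terminal]
11. n8.wid = true  [true]
12. n1.live = 25  [S₁.live + 15]
13. n1.val = "pwv"  ["p" ++ S₁.val]
14. n11.pre = "pm"  [terminal]
15. n12.off = "pmn"  [c.pre ++ "n"]
16. n12.wid = true  [true]
17. n13.off = "xy"  [terminal]
18. n14.tag = "ky"  [terminal]
19. n12.ok = false  [false]
20. n12.mk = "pmnky"  [A.off ++ g.tag]
21. n15.hot = false  [terminal]
22. n10.live = 5  [len(c.pre) + 3]
23. n10.val = "pmpmnky"  [c.pre ++ A.mk]
24. n0.live = 24  [S₂.live + 19]
25. n0.val = "pwvpmpmnky"  [S₁.val ++ S₂.val]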